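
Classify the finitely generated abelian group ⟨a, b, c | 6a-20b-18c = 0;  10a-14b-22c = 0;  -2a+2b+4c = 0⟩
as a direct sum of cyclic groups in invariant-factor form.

rank_ℚ(R)=3; free=3−3=0
SNF(R) diag = [2, 2, 2] → torsion [2, 2, 2]

Answer: M ≅ ℤ/2 ⊕ ℤ/2 ⊕ ℤ/2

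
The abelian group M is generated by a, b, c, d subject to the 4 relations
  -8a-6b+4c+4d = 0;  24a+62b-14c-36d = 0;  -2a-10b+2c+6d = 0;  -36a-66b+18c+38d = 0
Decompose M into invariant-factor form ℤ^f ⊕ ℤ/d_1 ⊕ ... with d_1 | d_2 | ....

Answer: M ≅ ℤ/2 ⊕ ℤ/2 ⊕ ℤ/2 ⊕ ℤ/6

Derivation:
rank_ℚ(R)=4; free=4−4=0
SNF(R) diag = [2, 2, 2, 6] → torsion [2, 2, 2, 6]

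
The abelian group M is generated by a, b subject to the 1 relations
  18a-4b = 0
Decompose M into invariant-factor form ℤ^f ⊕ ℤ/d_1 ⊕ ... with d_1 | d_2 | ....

Answer: M ≅ ℤ^1 ⊕ ℤ/2

Derivation:
rank_ℚ(R)=1; free=2−1=1
SNF(R) diag = [2] → torsion [2]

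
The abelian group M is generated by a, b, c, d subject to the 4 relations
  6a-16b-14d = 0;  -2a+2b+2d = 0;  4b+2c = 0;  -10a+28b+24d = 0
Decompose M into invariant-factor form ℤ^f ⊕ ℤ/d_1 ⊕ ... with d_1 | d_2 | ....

rank_ℚ(R)=4; free=4−4=0
SNF(R) diag = [2, 2, 2, 2] → torsion [2, 2, 2, 2]

Answer: M ≅ ℤ/2 ⊕ ℤ/2 ⊕ ℤ/2 ⊕ ℤ/2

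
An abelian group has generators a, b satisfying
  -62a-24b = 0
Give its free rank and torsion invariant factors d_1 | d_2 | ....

rank_ℚ(R)=1; free=2−1=1
SNF(R) diag = [2] → torsion [2]

Answer: M ≅ ℤ^1 ⊕ ℤ/2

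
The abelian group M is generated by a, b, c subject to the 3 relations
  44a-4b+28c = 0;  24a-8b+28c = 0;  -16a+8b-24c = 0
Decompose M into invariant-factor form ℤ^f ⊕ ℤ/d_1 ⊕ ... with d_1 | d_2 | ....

Answer: M ≅ ℤ/4 ⊕ ℤ/4 ⊕ ℤ/8

Derivation:
rank_ℚ(R)=3; free=3−3=0
SNF(R) diag = [4, 4, 8] → torsion [4, 4, 8]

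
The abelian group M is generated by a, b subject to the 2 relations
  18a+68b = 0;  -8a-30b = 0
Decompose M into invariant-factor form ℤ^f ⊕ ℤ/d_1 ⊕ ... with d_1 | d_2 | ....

Answer: M ≅ ℤ/2 ⊕ ℤ/2

Derivation:
rank_ℚ(R)=2; free=2−2=0
SNF(R) diag = [2, 2] → torsion [2, 2]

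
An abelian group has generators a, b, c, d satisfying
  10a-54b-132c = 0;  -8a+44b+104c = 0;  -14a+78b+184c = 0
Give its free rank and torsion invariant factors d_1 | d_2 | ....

Answer: M ≅ ℤ^1 ⊕ ℤ/2 ⊕ ℤ/4 ⊕ ℤ/4

Derivation:
rank_ℚ(R)=3; free=4−3=1
SNF(R) diag = [2, 4, 4] → torsion [2, 4, 4]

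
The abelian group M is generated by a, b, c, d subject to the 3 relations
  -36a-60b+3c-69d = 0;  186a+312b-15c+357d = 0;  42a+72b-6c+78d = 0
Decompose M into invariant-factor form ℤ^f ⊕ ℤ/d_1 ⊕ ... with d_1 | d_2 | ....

rank_ℚ(R)=3; free=4−3=1
SNF(R) diag = [3, 6, 12] → torsion [3, 6, 12]

Answer: M ≅ ℤ^1 ⊕ ℤ/3 ⊕ ℤ/6 ⊕ ℤ/12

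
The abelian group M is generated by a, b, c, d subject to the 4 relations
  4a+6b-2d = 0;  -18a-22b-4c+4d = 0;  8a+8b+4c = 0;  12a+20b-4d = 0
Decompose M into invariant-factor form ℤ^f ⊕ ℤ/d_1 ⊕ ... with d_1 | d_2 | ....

rank_ℚ(R)=4; free=4−4=0
SNF(R) diag = [2, 2, 4, 4] → torsion [2, 2, 4, 4]

Answer: M ≅ ℤ/2 ⊕ ℤ/2 ⊕ ℤ/4 ⊕ ℤ/4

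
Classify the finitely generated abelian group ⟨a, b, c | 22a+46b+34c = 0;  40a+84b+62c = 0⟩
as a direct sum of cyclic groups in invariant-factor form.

rank_ℚ(R)=2; free=3−2=1
SNF(R) diag = [2, 2] → torsion [2, 2]

Answer: M ≅ ℤ^1 ⊕ ℤ/2 ⊕ ℤ/2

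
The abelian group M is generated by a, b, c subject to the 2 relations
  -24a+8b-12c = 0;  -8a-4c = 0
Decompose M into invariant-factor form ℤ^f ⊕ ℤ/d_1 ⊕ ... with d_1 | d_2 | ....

Answer: M ≅ ℤ^1 ⊕ ℤ/4 ⊕ ℤ/8

Derivation:
rank_ℚ(R)=2; free=3−2=1
SNF(R) diag = [4, 8] → torsion [4, 8]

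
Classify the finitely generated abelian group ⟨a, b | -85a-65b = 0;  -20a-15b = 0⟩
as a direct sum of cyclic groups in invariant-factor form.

rank_ℚ(R)=2; free=2−2=0
SNF(R) diag = [5, 5] → torsion [5, 5]

Answer: M ≅ ℤ/5 ⊕ ℤ/5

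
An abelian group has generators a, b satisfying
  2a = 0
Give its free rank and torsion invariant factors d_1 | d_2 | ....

rank_ℚ(R)=1; free=2−1=1
SNF(R) diag = [2] → torsion [2]

Answer: M ≅ ℤ^1 ⊕ ℤ/2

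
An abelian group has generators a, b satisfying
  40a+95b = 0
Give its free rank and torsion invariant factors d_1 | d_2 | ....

Answer: M ≅ ℤ^1 ⊕ ℤ/5

Derivation:
rank_ℚ(R)=1; free=2−1=1
SNF(R) diag = [5] → torsion [5]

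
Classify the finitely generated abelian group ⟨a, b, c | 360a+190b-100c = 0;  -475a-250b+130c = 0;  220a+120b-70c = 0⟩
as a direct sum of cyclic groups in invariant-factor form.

Answer: M ≅ ℤ/5 ⊕ ℤ/10 ⊕ ℤ/10

Derivation:
rank_ℚ(R)=3; free=3−3=0
SNF(R) diag = [5, 10, 10] → torsion [5, 10, 10]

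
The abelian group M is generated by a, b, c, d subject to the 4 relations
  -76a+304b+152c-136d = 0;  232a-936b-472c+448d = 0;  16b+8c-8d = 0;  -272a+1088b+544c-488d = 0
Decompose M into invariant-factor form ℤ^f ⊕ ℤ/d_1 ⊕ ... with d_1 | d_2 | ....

Answer: M ≅ ℤ/4 ⊕ ℤ/8 ⊕ ℤ/8 ⊕ ℤ/24

Derivation:
rank_ℚ(R)=4; free=4−4=0
SNF(R) diag = [4, 8, 8, 24] → torsion [4, 8, 8, 24]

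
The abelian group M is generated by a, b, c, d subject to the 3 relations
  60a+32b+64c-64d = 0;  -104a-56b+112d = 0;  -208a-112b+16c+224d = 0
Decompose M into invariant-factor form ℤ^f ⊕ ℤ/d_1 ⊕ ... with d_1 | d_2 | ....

rank_ℚ(R)=3; free=4−3=1
SNF(R) diag = [4, 8, 16] → torsion [4, 8, 16]

Answer: M ≅ ℤ^1 ⊕ ℤ/4 ⊕ ℤ/8 ⊕ ℤ/16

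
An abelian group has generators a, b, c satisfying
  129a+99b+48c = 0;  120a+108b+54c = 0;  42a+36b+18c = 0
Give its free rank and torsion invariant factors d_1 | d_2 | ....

Answer: M ≅ ℤ/3 ⊕ ℤ/6 ⊕ ℤ/18

Derivation:
rank_ℚ(R)=3; free=3−3=0
SNF(R) diag = [3, 6, 18] → torsion [3, 6, 18]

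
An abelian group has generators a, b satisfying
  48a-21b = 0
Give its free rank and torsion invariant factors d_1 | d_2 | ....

Answer: M ≅ ℤ^1 ⊕ ℤ/3

Derivation:
rank_ℚ(R)=1; free=2−1=1
SNF(R) diag = [3] → torsion [3]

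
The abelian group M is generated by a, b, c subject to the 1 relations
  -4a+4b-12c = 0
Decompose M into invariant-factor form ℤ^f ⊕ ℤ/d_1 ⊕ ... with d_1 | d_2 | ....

rank_ℚ(R)=1; free=3−1=2
SNF(R) diag = [4] → torsion [4]

Answer: M ≅ ℤ^2 ⊕ ℤ/4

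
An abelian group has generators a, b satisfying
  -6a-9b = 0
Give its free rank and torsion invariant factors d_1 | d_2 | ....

Answer: M ≅ ℤ^1 ⊕ ℤ/3

Derivation:
rank_ℚ(R)=1; free=2−1=1
SNF(R) diag = [3] → torsion [3]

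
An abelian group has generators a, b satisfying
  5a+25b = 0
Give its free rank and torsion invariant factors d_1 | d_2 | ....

rank_ℚ(R)=1; free=2−1=1
SNF(R) diag = [5] → torsion [5]

Answer: M ≅ ℤ^1 ⊕ ℤ/5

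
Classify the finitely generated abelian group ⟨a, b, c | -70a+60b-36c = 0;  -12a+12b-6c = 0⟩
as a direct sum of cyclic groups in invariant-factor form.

rank_ℚ(R)=2; free=3−2=1
SNF(R) diag = [2, 6] → torsion [2, 6]

Answer: M ≅ ℤ^1 ⊕ ℤ/2 ⊕ ℤ/6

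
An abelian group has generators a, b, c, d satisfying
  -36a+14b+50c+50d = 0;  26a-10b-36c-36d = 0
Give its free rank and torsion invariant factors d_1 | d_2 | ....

Answer: M ≅ ℤ^2 ⊕ ℤ/2 ⊕ ℤ/2

Derivation:
rank_ℚ(R)=2; free=4−2=2
SNF(R) diag = [2, 2] → torsion [2, 2]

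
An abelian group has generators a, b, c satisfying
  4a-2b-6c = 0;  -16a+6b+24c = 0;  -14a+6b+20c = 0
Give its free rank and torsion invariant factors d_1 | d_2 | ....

rank_ℚ(R)=3; free=3−3=0
SNF(R) diag = [2, 2, 2] → torsion [2, 2, 2]

Answer: M ≅ ℤ/2 ⊕ ℤ/2 ⊕ ℤ/2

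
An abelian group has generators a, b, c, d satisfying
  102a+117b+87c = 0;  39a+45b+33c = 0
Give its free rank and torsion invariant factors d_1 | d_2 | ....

rank_ℚ(R)=2; free=4−2=2
SNF(R) diag = [3, 9] → torsion [3, 9]

Answer: M ≅ ℤ^2 ⊕ ℤ/3 ⊕ ℤ/9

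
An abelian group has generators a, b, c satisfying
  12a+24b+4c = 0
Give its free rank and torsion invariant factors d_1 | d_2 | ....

Answer: M ≅ ℤ^2 ⊕ ℤ/4

Derivation:
rank_ℚ(R)=1; free=3−1=2
SNF(R) diag = [4] → torsion [4]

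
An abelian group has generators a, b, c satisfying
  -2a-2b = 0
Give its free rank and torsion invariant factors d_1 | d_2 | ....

Answer: M ≅ ℤ^2 ⊕ ℤ/2

Derivation:
rank_ℚ(R)=1; free=3−1=2
SNF(R) diag = [2] → torsion [2]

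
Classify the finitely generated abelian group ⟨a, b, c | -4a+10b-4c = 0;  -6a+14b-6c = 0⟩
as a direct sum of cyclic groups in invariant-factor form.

rank_ℚ(R)=2; free=3−2=1
SNF(R) diag = [2, 2] → torsion [2, 2]

Answer: M ≅ ℤ^1 ⊕ ℤ/2 ⊕ ℤ/2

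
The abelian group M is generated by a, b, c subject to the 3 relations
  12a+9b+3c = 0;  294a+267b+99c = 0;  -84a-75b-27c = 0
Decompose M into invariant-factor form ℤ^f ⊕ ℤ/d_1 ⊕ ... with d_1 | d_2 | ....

Answer: M ≅ ℤ/3 ⊕ ℤ/6 ⊕ ℤ/18

Derivation:
rank_ℚ(R)=3; free=3−3=0
SNF(R) diag = [3, 6, 18] → torsion [3, 6, 18]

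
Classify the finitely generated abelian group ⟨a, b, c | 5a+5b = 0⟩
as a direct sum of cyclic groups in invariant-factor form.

Answer: M ≅ ℤ^2 ⊕ ℤ/5

Derivation:
rank_ℚ(R)=1; free=3−1=2
SNF(R) diag = [5] → torsion [5]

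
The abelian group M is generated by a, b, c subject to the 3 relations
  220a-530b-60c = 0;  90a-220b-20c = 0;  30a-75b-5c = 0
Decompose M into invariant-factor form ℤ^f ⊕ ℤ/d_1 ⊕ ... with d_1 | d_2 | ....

rank_ℚ(R)=3; free=3−3=0
SNF(R) diag = [5, 10, 10] → torsion [5, 10, 10]

Answer: M ≅ ℤ/5 ⊕ ℤ/10 ⊕ ℤ/10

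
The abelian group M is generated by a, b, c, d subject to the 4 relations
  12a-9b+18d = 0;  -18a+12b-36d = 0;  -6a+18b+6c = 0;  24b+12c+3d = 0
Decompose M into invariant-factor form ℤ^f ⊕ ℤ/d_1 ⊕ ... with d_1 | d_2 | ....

Answer: M ≅ ℤ/3 ⊕ ℤ/3 ⊕ ℤ/6 ⊕ ℤ/6

Derivation:
rank_ℚ(R)=4; free=4−4=0
SNF(R) diag = [3, 3, 6, 6] → torsion [3, 3, 6, 6]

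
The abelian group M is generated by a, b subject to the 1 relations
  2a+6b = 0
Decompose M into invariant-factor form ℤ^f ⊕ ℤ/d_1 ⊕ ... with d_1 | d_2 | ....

rank_ℚ(R)=1; free=2−1=1
SNF(R) diag = [2] → torsion [2]

Answer: M ≅ ℤ^1 ⊕ ℤ/2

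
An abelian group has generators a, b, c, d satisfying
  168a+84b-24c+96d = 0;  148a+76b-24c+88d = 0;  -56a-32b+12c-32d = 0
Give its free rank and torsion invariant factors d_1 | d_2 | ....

Answer: M ≅ ℤ^1 ⊕ ℤ/4 ⊕ ℤ/12 ⊕ ℤ/12

Derivation:
rank_ℚ(R)=3; free=4−3=1
SNF(R) diag = [4, 12, 12] → torsion [4, 12, 12]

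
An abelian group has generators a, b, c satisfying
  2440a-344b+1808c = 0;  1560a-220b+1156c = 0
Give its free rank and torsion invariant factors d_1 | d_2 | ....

rank_ℚ(R)=2; free=3−2=1
SNF(R) diag = [4, 8] → torsion [4, 8]

Answer: M ≅ ℤ^1 ⊕ ℤ/4 ⊕ ℤ/8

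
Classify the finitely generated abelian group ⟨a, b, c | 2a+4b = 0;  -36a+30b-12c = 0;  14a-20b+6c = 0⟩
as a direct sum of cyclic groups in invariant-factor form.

rank_ℚ(R)=3; free=3−3=0
SNF(R) diag = [2, 6, 6] → torsion [2, 6, 6]

Answer: M ≅ ℤ/2 ⊕ ℤ/6 ⊕ ℤ/6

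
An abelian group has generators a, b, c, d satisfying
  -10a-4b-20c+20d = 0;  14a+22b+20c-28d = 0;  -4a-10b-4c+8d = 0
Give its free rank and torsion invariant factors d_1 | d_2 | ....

rank_ℚ(R)=3; free=4−3=1
SNF(R) diag = [2, 2, 4] → torsion [2, 2, 4]

Answer: M ≅ ℤ^1 ⊕ ℤ/2 ⊕ ℤ/2 ⊕ ℤ/4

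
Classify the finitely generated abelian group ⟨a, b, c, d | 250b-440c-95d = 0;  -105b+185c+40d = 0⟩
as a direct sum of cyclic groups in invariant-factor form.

Answer: M ≅ ℤ^2 ⊕ ℤ/5 ⊕ ℤ/5

Derivation:
rank_ℚ(R)=2; free=4−2=2
SNF(R) diag = [5, 5] → torsion [5, 5]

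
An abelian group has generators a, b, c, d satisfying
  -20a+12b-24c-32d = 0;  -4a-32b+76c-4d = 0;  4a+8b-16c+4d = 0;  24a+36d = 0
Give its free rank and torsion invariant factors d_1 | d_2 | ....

Answer: M ≅ ℤ/4 ⊕ ℤ/4 ⊕ ℤ/12 ⊕ ℤ/12

Derivation:
rank_ℚ(R)=4; free=4−4=0
SNF(R) diag = [4, 4, 12, 12] → torsion [4, 4, 12, 12]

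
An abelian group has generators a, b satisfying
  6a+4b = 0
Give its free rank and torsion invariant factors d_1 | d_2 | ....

Answer: M ≅ ℤ^1 ⊕ ℤ/2

Derivation:
rank_ℚ(R)=1; free=2−1=1
SNF(R) diag = [2] → torsion [2]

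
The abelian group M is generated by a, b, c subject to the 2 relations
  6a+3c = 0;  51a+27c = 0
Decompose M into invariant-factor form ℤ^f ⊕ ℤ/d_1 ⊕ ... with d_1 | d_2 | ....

Answer: M ≅ ℤ^1 ⊕ ℤ/3 ⊕ ℤ/3

Derivation:
rank_ℚ(R)=2; free=3−2=1
SNF(R) diag = [3, 3] → torsion [3, 3]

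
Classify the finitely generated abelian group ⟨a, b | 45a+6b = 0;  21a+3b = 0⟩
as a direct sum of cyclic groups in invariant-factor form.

Answer: M ≅ ℤ/3 ⊕ ℤ/3

Derivation:
rank_ℚ(R)=2; free=2−2=0
SNF(R) diag = [3, 3] → torsion [3, 3]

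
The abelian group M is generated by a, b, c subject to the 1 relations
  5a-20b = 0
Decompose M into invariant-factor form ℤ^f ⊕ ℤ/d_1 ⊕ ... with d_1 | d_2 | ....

rank_ℚ(R)=1; free=3−1=2
SNF(R) diag = [5] → torsion [5]

Answer: M ≅ ℤ^2 ⊕ ℤ/5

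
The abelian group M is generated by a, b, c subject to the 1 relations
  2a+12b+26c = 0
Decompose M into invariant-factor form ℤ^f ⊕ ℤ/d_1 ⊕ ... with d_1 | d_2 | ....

Answer: M ≅ ℤ^2 ⊕ ℤ/2

Derivation:
rank_ℚ(R)=1; free=3−1=2
SNF(R) diag = [2] → torsion [2]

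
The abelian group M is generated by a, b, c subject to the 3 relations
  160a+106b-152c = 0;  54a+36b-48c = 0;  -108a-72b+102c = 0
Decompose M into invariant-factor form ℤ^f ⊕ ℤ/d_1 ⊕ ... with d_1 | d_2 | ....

Answer: M ≅ ℤ/2 ⊕ ℤ/6 ⊕ ℤ/18

Derivation:
rank_ℚ(R)=3; free=3−3=0
SNF(R) diag = [2, 6, 18] → torsion [2, 6, 18]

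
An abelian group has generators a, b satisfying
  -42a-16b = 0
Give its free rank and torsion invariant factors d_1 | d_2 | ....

rank_ℚ(R)=1; free=2−1=1
SNF(R) diag = [2] → torsion [2]

Answer: M ≅ ℤ^1 ⊕ ℤ/2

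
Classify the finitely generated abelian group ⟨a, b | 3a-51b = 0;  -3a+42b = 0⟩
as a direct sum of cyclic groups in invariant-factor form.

Answer: M ≅ ℤ/3 ⊕ ℤ/9

Derivation:
rank_ℚ(R)=2; free=2−2=0
SNF(R) diag = [3, 9] → torsion [3, 9]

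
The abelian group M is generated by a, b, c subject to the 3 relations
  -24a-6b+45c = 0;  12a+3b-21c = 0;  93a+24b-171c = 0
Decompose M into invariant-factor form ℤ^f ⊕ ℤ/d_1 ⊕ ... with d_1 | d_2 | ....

rank_ℚ(R)=3; free=3−3=0
SNF(R) diag = [3, 3, 3] → torsion [3, 3, 3]

Answer: M ≅ ℤ/3 ⊕ ℤ/3 ⊕ ℤ/3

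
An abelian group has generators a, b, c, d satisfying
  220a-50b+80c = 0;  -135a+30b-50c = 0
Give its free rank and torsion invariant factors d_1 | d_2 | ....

rank_ℚ(R)=2; free=4−2=2
SNF(R) diag = [5, 10] → torsion [5, 10]

Answer: M ≅ ℤ^2 ⊕ ℤ/5 ⊕ ℤ/10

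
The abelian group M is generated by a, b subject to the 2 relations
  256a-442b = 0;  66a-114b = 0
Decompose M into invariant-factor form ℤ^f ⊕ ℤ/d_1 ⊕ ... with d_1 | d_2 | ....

rank_ℚ(R)=2; free=2−2=0
SNF(R) diag = [2, 6] → torsion [2, 6]

Answer: M ≅ ℤ/2 ⊕ ℤ/6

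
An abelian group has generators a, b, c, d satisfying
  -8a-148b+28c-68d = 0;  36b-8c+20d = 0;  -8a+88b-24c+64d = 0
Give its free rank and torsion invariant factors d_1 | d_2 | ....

rank_ℚ(R)=3; free=4−3=1
SNF(R) diag = [4, 4, 8] → torsion [4, 4, 8]

Answer: M ≅ ℤ^1 ⊕ ℤ/4 ⊕ ℤ/4 ⊕ ℤ/8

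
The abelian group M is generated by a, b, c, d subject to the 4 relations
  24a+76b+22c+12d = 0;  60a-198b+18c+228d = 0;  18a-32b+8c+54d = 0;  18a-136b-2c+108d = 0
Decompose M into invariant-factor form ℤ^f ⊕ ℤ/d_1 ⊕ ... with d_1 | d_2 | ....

rank_ℚ(R)=4; free=4−4=0
SNF(R) diag = [2, 2, 6, 18] → torsion [2, 2, 6, 18]

Answer: M ≅ ℤ/2 ⊕ ℤ/2 ⊕ ℤ/6 ⊕ ℤ/18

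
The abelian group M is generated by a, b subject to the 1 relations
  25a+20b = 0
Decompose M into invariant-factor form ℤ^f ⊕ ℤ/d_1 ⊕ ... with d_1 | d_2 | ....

Answer: M ≅ ℤ^1 ⊕ ℤ/5

Derivation:
rank_ℚ(R)=1; free=2−1=1
SNF(R) diag = [5] → torsion [5]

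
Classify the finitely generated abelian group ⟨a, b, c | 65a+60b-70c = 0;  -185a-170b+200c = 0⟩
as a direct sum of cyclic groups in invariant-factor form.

Answer: M ≅ ℤ^1 ⊕ ℤ/5 ⊕ ℤ/10

Derivation:
rank_ℚ(R)=2; free=3−2=1
SNF(R) diag = [5, 10] → torsion [5, 10]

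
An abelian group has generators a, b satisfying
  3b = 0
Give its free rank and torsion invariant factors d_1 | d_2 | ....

rank_ℚ(R)=1; free=2−1=1
SNF(R) diag = [3] → torsion [3]

Answer: M ≅ ℤ^1 ⊕ ℤ/3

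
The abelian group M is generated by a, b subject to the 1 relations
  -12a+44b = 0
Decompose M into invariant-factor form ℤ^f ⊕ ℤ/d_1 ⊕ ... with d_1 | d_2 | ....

rank_ℚ(R)=1; free=2−1=1
SNF(R) diag = [4] → torsion [4]

Answer: M ≅ ℤ^1 ⊕ ℤ/4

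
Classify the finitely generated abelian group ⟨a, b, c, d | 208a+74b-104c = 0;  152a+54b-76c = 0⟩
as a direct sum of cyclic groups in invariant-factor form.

Answer: M ≅ ℤ^2 ⊕ ℤ/2 ⊕ ℤ/4

Derivation:
rank_ℚ(R)=2; free=4−2=2
SNF(R) diag = [2, 4] → torsion [2, 4]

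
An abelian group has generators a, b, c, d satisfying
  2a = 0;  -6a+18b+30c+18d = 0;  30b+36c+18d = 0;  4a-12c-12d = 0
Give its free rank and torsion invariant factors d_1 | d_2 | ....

rank_ℚ(R)=4; free=4−4=0
SNF(R) diag = [2, 6, 6, 12] → torsion [2, 6, 6, 12]

Answer: M ≅ ℤ/2 ⊕ ℤ/6 ⊕ ℤ/6 ⊕ ℤ/12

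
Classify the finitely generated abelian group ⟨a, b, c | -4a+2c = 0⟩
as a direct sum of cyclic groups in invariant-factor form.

rank_ℚ(R)=1; free=3−1=2
SNF(R) diag = [2] → torsion [2]

Answer: M ≅ ℤ^2 ⊕ ℤ/2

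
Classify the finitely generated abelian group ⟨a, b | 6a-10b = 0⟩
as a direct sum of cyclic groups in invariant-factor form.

rank_ℚ(R)=1; free=2−1=1
SNF(R) diag = [2] → torsion [2]

Answer: M ≅ ℤ^1 ⊕ ℤ/2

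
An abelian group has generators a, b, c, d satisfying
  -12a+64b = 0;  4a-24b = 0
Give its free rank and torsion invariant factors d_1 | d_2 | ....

Answer: M ≅ ℤ^2 ⊕ ℤ/4 ⊕ ℤ/8

Derivation:
rank_ℚ(R)=2; free=4−2=2
SNF(R) diag = [4, 8] → torsion [4, 8]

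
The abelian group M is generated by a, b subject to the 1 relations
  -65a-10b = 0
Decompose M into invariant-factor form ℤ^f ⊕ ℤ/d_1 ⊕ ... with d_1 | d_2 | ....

rank_ℚ(R)=1; free=2−1=1
SNF(R) diag = [5] → torsion [5]

Answer: M ≅ ℤ^1 ⊕ ℤ/5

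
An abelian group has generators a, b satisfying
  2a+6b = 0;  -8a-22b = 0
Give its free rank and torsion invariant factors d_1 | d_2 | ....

Answer: M ≅ ℤ/2 ⊕ ℤ/2

Derivation:
rank_ℚ(R)=2; free=2−2=0
SNF(R) diag = [2, 2] → torsion [2, 2]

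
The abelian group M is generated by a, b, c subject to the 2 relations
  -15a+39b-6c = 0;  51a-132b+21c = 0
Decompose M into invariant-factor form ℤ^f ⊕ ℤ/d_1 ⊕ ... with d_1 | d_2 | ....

rank_ℚ(R)=2; free=3−2=1
SNF(R) diag = [3, 3] → torsion [3, 3]

Answer: M ≅ ℤ^1 ⊕ ℤ/3 ⊕ ℤ/3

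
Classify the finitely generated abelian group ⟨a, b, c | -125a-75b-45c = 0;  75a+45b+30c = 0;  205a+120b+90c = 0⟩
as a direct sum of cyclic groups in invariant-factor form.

rank_ℚ(R)=3; free=3−3=0
SNF(R) diag = [5, 15, 15] → torsion [5, 15, 15]

Answer: M ≅ ℤ/5 ⊕ ℤ/15 ⊕ ℤ/15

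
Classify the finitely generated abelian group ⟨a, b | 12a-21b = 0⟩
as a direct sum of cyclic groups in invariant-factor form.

rank_ℚ(R)=1; free=2−1=1
SNF(R) diag = [3] → torsion [3]

Answer: M ≅ ℤ^1 ⊕ ℤ/3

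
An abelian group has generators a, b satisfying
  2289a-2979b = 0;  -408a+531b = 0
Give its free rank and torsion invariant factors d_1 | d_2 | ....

Answer: M ≅ ℤ/3 ⊕ ℤ/9

Derivation:
rank_ℚ(R)=2; free=2−2=0
SNF(R) diag = [3, 9] → torsion [3, 9]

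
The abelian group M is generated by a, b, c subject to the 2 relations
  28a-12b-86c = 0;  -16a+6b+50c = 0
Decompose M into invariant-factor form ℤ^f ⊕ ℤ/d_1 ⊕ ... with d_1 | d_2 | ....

Answer: M ≅ ℤ^1 ⊕ ℤ/2 ⊕ ℤ/6

Derivation:
rank_ℚ(R)=2; free=3−2=1
SNF(R) diag = [2, 6] → torsion [2, 6]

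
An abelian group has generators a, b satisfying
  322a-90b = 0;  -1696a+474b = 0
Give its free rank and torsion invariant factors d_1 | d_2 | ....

rank_ℚ(R)=2; free=2−2=0
SNF(R) diag = [2, 6] → torsion [2, 6]

Answer: M ≅ ℤ/2 ⊕ ℤ/6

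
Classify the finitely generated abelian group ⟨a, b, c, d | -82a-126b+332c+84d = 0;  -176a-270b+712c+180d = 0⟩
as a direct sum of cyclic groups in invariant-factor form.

rank_ℚ(R)=2; free=4−2=2
SNF(R) diag = [2, 6] → torsion [2, 6]

Answer: M ≅ ℤ^2 ⊕ ℤ/2 ⊕ ℤ/6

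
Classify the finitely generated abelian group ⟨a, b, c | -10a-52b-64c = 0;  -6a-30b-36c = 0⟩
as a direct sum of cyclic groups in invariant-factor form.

rank_ℚ(R)=2; free=3−2=1
SNF(R) diag = [2, 6] → torsion [2, 6]

Answer: M ≅ ℤ^1 ⊕ ℤ/2 ⊕ ℤ/6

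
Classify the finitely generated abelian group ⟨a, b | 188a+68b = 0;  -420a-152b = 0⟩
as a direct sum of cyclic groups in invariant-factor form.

Answer: M ≅ ℤ/4 ⊕ ℤ/4

Derivation:
rank_ℚ(R)=2; free=2−2=0
SNF(R) diag = [4, 4] → torsion [4, 4]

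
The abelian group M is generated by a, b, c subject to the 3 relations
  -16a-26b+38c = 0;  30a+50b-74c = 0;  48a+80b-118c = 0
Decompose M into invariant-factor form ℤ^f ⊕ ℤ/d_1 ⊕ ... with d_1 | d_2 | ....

rank_ℚ(R)=3; free=3−3=0
SNF(R) diag = [2, 2, 2] → torsion [2, 2, 2]

Answer: M ≅ ℤ/2 ⊕ ℤ/2 ⊕ ℤ/2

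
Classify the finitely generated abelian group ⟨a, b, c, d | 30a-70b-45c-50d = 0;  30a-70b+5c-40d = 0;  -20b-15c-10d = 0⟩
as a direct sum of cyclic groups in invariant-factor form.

rank_ℚ(R)=3; free=4−3=1
SNF(R) diag = [5, 10, 30] → torsion [5, 10, 30]

Answer: M ≅ ℤ^1 ⊕ ℤ/5 ⊕ ℤ/10 ⊕ ℤ/30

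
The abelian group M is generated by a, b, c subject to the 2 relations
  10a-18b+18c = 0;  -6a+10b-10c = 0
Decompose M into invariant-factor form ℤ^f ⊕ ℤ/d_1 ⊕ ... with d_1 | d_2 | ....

Answer: M ≅ ℤ^1 ⊕ ℤ/2 ⊕ ℤ/4

Derivation:
rank_ℚ(R)=2; free=3−2=1
SNF(R) diag = [2, 4] → torsion [2, 4]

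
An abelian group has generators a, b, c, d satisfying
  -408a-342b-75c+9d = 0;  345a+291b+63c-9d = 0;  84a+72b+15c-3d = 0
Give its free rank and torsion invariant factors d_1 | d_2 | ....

Answer: M ≅ ℤ^1 ⊕ ℤ/3 ⊕ ℤ/3 ⊕ ℤ/6

Derivation:
rank_ℚ(R)=3; free=4−3=1
SNF(R) diag = [3, 3, 6] → torsion [3, 3, 6]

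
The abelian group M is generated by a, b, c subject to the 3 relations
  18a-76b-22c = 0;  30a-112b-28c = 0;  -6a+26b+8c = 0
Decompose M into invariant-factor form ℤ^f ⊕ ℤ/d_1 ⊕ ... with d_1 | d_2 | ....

rank_ℚ(R)=3; free=3−3=0
SNF(R) diag = [2, 6, 6] → torsion [2, 6, 6]

Answer: M ≅ ℤ/2 ⊕ ℤ/6 ⊕ ℤ/6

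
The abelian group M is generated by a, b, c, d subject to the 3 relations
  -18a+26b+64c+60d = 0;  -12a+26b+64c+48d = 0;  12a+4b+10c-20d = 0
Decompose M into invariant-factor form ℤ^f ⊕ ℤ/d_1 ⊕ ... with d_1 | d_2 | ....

Answer: M ≅ ℤ^1 ⊕ ℤ/2 ⊕ ℤ/2 ⊕ ℤ/6

Derivation:
rank_ℚ(R)=3; free=4−3=1
SNF(R) diag = [2, 2, 6] → torsion [2, 2, 6]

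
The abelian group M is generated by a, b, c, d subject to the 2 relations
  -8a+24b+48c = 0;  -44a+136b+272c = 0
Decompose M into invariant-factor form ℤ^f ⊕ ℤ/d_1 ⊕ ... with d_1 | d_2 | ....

Answer: M ≅ ℤ^2 ⊕ ℤ/4 ⊕ ℤ/8

Derivation:
rank_ℚ(R)=2; free=4−2=2
SNF(R) diag = [4, 8] → torsion [4, 8]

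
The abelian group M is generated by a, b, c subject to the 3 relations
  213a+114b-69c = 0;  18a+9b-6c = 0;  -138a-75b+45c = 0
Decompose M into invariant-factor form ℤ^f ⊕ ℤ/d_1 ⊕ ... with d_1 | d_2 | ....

Answer: M ≅ ℤ/3 ⊕ ℤ/3 ⊕ ℤ/9

Derivation:
rank_ℚ(R)=3; free=3−3=0
SNF(R) diag = [3, 3, 9] → torsion [3, 3, 9]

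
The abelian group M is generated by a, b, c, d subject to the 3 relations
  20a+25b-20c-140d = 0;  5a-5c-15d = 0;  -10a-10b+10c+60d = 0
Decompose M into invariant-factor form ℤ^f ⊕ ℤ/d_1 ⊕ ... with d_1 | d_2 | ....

Answer: M ≅ ℤ^1 ⊕ ℤ/5 ⊕ ℤ/5 ⊕ ℤ/10

Derivation:
rank_ℚ(R)=3; free=4−3=1
SNF(R) diag = [5, 5, 10] → torsion [5, 5, 10]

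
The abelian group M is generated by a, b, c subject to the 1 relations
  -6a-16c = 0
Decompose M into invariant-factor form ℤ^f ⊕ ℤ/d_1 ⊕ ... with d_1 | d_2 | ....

Answer: M ≅ ℤ^2 ⊕ ℤ/2

Derivation:
rank_ℚ(R)=1; free=3−1=2
SNF(R) diag = [2] → torsion [2]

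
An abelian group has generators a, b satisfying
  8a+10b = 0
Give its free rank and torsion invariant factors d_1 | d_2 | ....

Answer: M ≅ ℤ^1 ⊕ ℤ/2

Derivation:
rank_ℚ(R)=1; free=2−1=1
SNF(R) diag = [2] → torsion [2]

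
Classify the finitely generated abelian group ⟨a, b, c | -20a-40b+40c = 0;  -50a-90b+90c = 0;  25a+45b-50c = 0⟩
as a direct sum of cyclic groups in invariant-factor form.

Answer: M ≅ ℤ/5 ⊕ ℤ/10 ⊕ ℤ/20

Derivation:
rank_ℚ(R)=3; free=3−3=0
SNF(R) diag = [5, 10, 20] → torsion [5, 10, 20]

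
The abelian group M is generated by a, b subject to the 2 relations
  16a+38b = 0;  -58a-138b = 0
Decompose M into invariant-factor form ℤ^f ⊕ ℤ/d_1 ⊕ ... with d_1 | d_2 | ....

Answer: M ≅ ℤ/2 ⊕ ℤ/2

Derivation:
rank_ℚ(R)=2; free=2−2=0
SNF(R) diag = [2, 2] → torsion [2, 2]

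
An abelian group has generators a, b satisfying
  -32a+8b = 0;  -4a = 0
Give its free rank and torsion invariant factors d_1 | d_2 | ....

rank_ℚ(R)=2; free=2−2=0
SNF(R) diag = [4, 8] → torsion [4, 8]

Answer: M ≅ ℤ/4 ⊕ ℤ/8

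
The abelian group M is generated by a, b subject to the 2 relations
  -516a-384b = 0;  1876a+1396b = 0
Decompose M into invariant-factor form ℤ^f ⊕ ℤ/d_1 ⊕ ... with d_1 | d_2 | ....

rank_ℚ(R)=2; free=2−2=0
SNF(R) diag = [4, 12] → torsion [4, 12]

Answer: M ≅ ℤ/4 ⊕ ℤ/12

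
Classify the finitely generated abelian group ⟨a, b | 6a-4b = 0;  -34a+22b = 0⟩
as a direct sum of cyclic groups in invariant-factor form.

rank_ℚ(R)=2; free=2−2=0
SNF(R) diag = [2, 2] → torsion [2, 2]

Answer: M ≅ ℤ/2 ⊕ ℤ/2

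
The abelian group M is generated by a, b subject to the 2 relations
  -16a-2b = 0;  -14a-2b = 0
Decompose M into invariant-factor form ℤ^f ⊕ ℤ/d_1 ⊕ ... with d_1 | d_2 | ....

rank_ℚ(R)=2; free=2−2=0
SNF(R) diag = [2, 2] → torsion [2, 2]

Answer: M ≅ ℤ/2 ⊕ ℤ/2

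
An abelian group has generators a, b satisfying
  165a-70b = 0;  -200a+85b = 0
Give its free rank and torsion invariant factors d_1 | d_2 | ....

Answer: M ≅ ℤ/5 ⊕ ℤ/5

Derivation:
rank_ℚ(R)=2; free=2−2=0
SNF(R) diag = [5, 5] → torsion [5, 5]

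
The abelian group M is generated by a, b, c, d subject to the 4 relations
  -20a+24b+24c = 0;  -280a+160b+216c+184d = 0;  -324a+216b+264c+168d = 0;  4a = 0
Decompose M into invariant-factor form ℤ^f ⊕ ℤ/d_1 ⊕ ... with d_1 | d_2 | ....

rank_ℚ(R)=4; free=4−4=0
SNF(R) diag = [4, 8, 24, 72] → torsion [4, 8, 24, 72]

Answer: M ≅ ℤ/4 ⊕ ℤ/8 ⊕ ℤ/24 ⊕ ℤ/72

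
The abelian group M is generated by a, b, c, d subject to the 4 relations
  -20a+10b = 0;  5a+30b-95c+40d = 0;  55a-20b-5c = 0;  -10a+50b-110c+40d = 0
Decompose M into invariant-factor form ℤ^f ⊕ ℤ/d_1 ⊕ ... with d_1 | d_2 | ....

Answer: M ≅ ℤ/5 ⊕ ℤ/10 ⊕ ℤ/20 ⊕ ℤ/40

Derivation:
rank_ℚ(R)=4; free=4−4=0
SNF(R) diag = [5, 10, 20, 40] → torsion [5, 10, 20, 40]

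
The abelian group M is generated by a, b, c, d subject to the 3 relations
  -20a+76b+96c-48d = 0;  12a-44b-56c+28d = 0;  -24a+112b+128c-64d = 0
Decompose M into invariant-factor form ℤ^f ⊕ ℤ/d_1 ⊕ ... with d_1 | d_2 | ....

rank_ℚ(R)=3; free=4−3=1
SNF(R) diag = [4, 4, 8] → torsion [4, 4, 8]

Answer: M ≅ ℤ^1 ⊕ ℤ/4 ⊕ ℤ/4 ⊕ ℤ/8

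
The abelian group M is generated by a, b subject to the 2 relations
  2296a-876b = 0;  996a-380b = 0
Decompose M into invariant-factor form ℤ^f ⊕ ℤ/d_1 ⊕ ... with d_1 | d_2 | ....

Answer: M ≅ ℤ/4 ⊕ ℤ/4

Derivation:
rank_ℚ(R)=2; free=2−2=0
SNF(R) diag = [4, 4] → torsion [4, 4]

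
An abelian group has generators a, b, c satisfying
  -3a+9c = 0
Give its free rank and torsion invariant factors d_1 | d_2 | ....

rank_ℚ(R)=1; free=3−1=2
SNF(R) diag = [3] → torsion [3]

Answer: M ≅ ℤ^2 ⊕ ℤ/3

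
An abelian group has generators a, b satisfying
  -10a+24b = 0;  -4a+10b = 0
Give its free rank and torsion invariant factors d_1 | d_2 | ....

rank_ℚ(R)=2; free=2−2=0
SNF(R) diag = [2, 2] → torsion [2, 2]

Answer: M ≅ ℤ/2 ⊕ ℤ/2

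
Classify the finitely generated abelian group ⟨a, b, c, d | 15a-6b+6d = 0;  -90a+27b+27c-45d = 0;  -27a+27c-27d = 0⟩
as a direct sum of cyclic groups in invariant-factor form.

rank_ℚ(R)=3; free=4−3=1
SNF(R) diag = [3, 9, 27] → torsion [3, 9, 27]

Answer: M ≅ ℤ^1 ⊕ ℤ/3 ⊕ ℤ/9 ⊕ ℤ/27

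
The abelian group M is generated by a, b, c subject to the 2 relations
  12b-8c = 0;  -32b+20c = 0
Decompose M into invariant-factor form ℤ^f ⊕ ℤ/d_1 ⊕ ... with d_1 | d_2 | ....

Answer: M ≅ ℤ^1 ⊕ ℤ/4 ⊕ ℤ/4

Derivation:
rank_ℚ(R)=2; free=3−2=1
SNF(R) diag = [4, 4] → torsion [4, 4]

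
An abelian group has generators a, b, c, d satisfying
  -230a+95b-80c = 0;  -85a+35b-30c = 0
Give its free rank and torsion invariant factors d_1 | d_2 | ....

rank_ℚ(R)=2; free=4−2=2
SNF(R) diag = [5, 5] → torsion [5, 5]

Answer: M ≅ ℤ^2 ⊕ ℤ/5 ⊕ ℤ/5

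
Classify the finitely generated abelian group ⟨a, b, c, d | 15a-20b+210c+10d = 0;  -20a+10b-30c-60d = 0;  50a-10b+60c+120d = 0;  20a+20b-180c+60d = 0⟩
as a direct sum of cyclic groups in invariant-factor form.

Answer: M ≅ ℤ/5 ⊕ ℤ/10 ⊕ ℤ/30 ⊕ ℤ/60

Derivation:
rank_ℚ(R)=4; free=4−4=0
SNF(R) diag = [5, 10, 30, 60] → torsion [5, 10, 30, 60]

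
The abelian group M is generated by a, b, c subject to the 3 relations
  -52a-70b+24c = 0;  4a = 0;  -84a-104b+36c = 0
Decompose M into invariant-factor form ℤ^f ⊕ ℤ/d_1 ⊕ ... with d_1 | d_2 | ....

Answer: M ≅ ℤ/2 ⊕ ℤ/4 ⊕ ℤ/12

Derivation:
rank_ℚ(R)=3; free=3−3=0
SNF(R) diag = [2, 4, 12] → torsion [2, 4, 12]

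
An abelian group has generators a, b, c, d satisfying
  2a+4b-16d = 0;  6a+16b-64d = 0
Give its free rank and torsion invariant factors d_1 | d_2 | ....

Answer: M ≅ ℤ^2 ⊕ ℤ/2 ⊕ ℤ/4

Derivation:
rank_ℚ(R)=2; free=4−2=2
SNF(R) diag = [2, 4] → torsion [2, 4]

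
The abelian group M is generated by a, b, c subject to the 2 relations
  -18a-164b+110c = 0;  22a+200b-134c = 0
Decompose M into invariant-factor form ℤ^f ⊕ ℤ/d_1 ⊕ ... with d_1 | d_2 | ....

rank_ℚ(R)=2; free=3−2=1
SNF(R) diag = [2, 4] → torsion [2, 4]

Answer: M ≅ ℤ^1 ⊕ ℤ/2 ⊕ ℤ/4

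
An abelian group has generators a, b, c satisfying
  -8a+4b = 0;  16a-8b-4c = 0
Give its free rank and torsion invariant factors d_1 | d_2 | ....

rank_ℚ(R)=2; free=3−2=1
SNF(R) diag = [4, 4] → torsion [4, 4]

Answer: M ≅ ℤ^1 ⊕ ℤ/4 ⊕ ℤ/4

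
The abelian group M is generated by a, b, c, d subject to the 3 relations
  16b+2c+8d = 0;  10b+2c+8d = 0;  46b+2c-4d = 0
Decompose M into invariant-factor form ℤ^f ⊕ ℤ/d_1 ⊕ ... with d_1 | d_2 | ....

Answer: M ≅ ℤ^1 ⊕ ℤ/2 ⊕ ℤ/6 ⊕ ℤ/12

Derivation:
rank_ℚ(R)=3; free=4−3=1
SNF(R) diag = [2, 6, 12] → torsion [2, 6, 12]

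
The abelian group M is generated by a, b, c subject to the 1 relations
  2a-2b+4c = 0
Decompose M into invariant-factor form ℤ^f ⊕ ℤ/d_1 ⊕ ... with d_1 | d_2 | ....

Answer: M ≅ ℤ^2 ⊕ ℤ/2

Derivation:
rank_ℚ(R)=1; free=3−1=2
SNF(R) diag = [2] → torsion [2]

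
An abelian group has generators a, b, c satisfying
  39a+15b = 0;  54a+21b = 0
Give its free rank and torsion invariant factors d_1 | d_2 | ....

Answer: M ≅ ℤ^1 ⊕ ℤ/3 ⊕ ℤ/3

Derivation:
rank_ℚ(R)=2; free=3−2=1
SNF(R) diag = [3, 3] → torsion [3, 3]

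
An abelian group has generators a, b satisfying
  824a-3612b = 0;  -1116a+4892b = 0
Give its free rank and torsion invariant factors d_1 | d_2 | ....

rank_ℚ(R)=2; free=2−2=0
SNF(R) diag = [4, 4] → torsion [4, 4]

Answer: M ≅ ℤ/4 ⊕ ℤ/4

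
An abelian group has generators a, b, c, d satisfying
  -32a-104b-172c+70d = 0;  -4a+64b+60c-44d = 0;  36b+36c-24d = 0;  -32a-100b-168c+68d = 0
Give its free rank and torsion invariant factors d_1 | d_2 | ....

rank_ℚ(R)=4; free=4−4=0
SNF(R) diag = [2, 4, 12, 36] → torsion [2, 4, 12, 36]

Answer: M ≅ ℤ/2 ⊕ ℤ/4 ⊕ ℤ/12 ⊕ ℤ/36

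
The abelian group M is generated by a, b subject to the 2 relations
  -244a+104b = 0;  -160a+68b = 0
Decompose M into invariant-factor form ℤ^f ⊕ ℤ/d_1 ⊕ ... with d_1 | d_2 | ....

Answer: M ≅ ℤ/4 ⊕ ℤ/12

Derivation:
rank_ℚ(R)=2; free=2−2=0
SNF(R) diag = [4, 12] → torsion [4, 12]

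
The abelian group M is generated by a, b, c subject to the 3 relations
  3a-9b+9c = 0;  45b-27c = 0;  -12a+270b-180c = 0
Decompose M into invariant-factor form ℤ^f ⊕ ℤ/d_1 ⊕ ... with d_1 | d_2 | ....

rank_ℚ(R)=3; free=3−3=0
SNF(R) diag = [3, 9, 18] → torsion [3, 9, 18]

Answer: M ≅ ℤ/3 ⊕ ℤ/9 ⊕ ℤ/18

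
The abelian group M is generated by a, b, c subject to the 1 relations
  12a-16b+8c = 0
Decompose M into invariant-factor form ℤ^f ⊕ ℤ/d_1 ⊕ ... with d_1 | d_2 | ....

Answer: M ≅ ℤ^2 ⊕ ℤ/4

Derivation:
rank_ℚ(R)=1; free=3−1=2
SNF(R) diag = [4] → torsion [4]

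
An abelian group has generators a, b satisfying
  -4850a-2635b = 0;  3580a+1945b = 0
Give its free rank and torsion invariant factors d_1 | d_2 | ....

Answer: M ≅ ℤ/5 ⊕ ℤ/10

Derivation:
rank_ℚ(R)=2; free=2−2=0
SNF(R) diag = [5, 10] → torsion [5, 10]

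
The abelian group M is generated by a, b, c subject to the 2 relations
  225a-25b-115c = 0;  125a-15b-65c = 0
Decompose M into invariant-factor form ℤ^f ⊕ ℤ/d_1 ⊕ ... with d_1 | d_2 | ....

Answer: M ≅ ℤ^1 ⊕ ℤ/5 ⊕ ℤ/10

Derivation:
rank_ℚ(R)=2; free=3−2=1
SNF(R) diag = [5, 10] → torsion [5, 10]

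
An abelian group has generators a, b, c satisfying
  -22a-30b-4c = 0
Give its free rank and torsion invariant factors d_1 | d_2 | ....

Answer: M ≅ ℤ^2 ⊕ ℤ/2

Derivation:
rank_ℚ(R)=1; free=3−1=2
SNF(R) diag = [2] → torsion [2]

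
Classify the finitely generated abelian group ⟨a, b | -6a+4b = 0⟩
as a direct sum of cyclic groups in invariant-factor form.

rank_ℚ(R)=1; free=2−1=1
SNF(R) diag = [2] → torsion [2]

Answer: M ≅ ℤ^1 ⊕ ℤ/2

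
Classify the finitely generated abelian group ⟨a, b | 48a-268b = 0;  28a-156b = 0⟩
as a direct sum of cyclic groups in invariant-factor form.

Answer: M ≅ ℤ/4 ⊕ ℤ/4

Derivation:
rank_ℚ(R)=2; free=2−2=0
SNF(R) diag = [4, 4] → torsion [4, 4]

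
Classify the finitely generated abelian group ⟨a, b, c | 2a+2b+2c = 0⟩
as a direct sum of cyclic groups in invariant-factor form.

rank_ℚ(R)=1; free=3−1=2
SNF(R) diag = [2] → torsion [2]

Answer: M ≅ ℤ^2 ⊕ ℤ/2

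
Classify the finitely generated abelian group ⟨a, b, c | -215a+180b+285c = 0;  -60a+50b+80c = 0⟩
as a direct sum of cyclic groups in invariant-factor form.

Answer: M ≅ ℤ^1 ⊕ ℤ/5 ⊕ ℤ/10

Derivation:
rank_ℚ(R)=2; free=3−2=1
SNF(R) diag = [5, 10] → torsion [5, 10]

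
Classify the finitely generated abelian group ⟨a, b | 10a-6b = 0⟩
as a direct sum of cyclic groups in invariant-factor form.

rank_ℚ(R)=1; free=2−1=1
SNF(R) diag = [2] → torsion [2]

Answer: M ≅ ℤ^1 ⊕ ℤ/2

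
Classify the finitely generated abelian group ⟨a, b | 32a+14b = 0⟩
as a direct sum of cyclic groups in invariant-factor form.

rank_ℚ(R)=1; free=2−1=1
SNF(R) diag = [2] → torsion [2]

Answer: M ≅ ℤ^1 ⊕ ℤ/2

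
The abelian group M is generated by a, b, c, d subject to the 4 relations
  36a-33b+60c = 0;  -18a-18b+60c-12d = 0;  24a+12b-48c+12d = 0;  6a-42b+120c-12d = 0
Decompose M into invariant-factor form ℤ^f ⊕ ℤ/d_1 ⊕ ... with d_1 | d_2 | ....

Answer: M ≅ ℤ/3 ⊕ ℤ/6 ⊕ ℤ/12 ⊕ ℤ/12

Derivation:
rank_ℚ(R)=4; free=4−4=0
SNF(R) diag = [3, 6, 12, 12] → torsion [3, 6, 12, 12]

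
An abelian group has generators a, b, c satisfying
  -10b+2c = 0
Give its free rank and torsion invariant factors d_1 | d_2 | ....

Answer: M ≅ ℤ^2 ⊕ ℤ/2

Derivation:
rank_ℚ(R)=1; free=3−1=2
SNF(R) diag = [2] → torsion [2]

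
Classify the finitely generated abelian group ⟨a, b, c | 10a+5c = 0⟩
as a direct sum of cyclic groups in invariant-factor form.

Answer: M ≅ ℤ^2 ⊕ ℤ/5

Derivation:
rank_ℚ(R)=1; free=3−1=2
SNF(R) diag = [5] → torsion [5]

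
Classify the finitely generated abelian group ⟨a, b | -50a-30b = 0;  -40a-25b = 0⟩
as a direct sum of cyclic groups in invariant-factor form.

rank_ℚ(R)=2; free=2−2=0
SNF(R) diag = [5, 10] → torsion [5, 10]

Answer: M ≅ ℤ/5 ⊕ ℤ/10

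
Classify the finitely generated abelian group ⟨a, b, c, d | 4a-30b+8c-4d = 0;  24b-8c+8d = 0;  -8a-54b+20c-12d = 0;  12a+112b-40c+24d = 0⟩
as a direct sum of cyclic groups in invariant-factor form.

Answer: M ≅ ℤ/2 ⊕ ℤ/4 ⊕ ℤ/4 ⊕ ℤ/8

Derivation:
rank_ℚ(R)=4; free=4−4=0
SNF(R) diag = [2, 4, 4, 8] → torsion [2, 4, 4, 8]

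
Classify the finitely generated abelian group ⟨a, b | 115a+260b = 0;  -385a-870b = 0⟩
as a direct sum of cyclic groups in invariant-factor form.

Answer: M ≅ ℤ/5 ⊕ ℤ/10

Derivation:
rank_ℚ(R)=2; free=2−2=0
SNF(R) diag = [5, 10] → torsion [5, 10]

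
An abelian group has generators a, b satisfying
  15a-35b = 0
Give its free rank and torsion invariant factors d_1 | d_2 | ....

rank_ℚ(R)=1; free=2−1=1
SNF(R) diag = [5] → torsion [5]

Answer: M ≅ ℤ^1 ⊕ ℤ/5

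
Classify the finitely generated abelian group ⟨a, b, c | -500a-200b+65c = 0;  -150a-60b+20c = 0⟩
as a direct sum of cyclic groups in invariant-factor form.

rank_ℚ(R)=2; free=3−2=1
SNF(R) diag = [5, 10] → torsion [5, 10]

Answer: M ≅ ℤ^1 ⊕ ℤ/5 ⊕ ℤ/10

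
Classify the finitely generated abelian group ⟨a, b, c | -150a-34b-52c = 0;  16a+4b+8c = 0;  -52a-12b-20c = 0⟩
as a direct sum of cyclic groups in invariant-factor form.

rank_ℚ(R)=3; free=3−3=0
SNF(R) diag = [2, 4, 4] → torsion [2, 4, 4]

Answer: M ≅ ℤ/2 ⊕ ℤ/4 ⊕ ℤ/4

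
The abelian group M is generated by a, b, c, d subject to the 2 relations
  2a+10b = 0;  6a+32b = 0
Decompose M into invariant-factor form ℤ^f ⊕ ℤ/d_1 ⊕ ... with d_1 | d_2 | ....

rank_ℚ(R)=2; free=4−2=2
SNF(R) diag = [2, 2] → torsion [2, 2]

Answer: M ≅ ℤ^2 ⊕ ℤ/2 ⊕ ℤ/2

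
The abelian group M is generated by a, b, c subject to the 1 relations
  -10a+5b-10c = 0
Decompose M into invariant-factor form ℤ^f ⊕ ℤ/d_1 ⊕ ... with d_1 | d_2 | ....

rank_ℚ(R)=1; free=3−1=2
SNF(R) diag = [5] → torsion [5]

Answer: M ≅ ℤ^2 ⊕ ℤ/5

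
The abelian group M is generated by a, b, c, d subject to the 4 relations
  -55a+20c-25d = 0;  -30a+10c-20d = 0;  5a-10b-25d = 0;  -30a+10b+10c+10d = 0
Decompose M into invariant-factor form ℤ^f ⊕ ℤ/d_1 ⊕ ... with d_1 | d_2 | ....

Answer: M ≅ ℤ/5 ⊕ ℤ/10 ⊕ ℤ/10 ⊕ ℤ/10

Derivation:
rank_ℚ(R)=4; free=4−4=0
SNF(R) diag = [5, 10, 10, 10] → torsion [5, 10, 10, 10]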